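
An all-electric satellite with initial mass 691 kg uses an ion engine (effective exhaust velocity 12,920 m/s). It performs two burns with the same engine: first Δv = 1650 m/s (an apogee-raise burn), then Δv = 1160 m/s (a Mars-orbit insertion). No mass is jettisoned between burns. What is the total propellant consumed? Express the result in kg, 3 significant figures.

total propellant consumed ≈ 135 kg

After the first burn: m = 691 × exp(−1650/12920.0) = 691 × 0.88011 = 608.156 kg.
After the second burn: m = 608.156 × exp(−1160/12920.0) = 608.156 × 0.91413 = 555.934 kg.
Total propellant = m₀ − m_final = 691 − 555.934 = 135.066 kg.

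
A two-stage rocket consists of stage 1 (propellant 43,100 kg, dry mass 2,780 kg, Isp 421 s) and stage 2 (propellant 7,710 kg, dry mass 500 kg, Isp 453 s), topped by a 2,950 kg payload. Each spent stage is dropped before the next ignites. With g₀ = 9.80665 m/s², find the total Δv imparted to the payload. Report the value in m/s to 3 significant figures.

Δv ≈ 11000 m/s

Ignition mass of stage 1 = 43,100+2,780 + 7,710+500 + 2,950 = 57,040 kg.
Stage 1: m₀ = 57,040 kg, m_f = 57,040 − 43,100 = 13,940 kg; Δv = 421×9.80665×ln(4.092) = 4128.6×1.4090 ≈ 5817 m/s.
Stage 2: m₀ = 11,160 kg, m_f = 11,160 − 7,710 = 3,450 kg; Δv = 453×9.80665×ln(3.235) = 4442.4×1.1740 ≈ 5215 m/s.
Total Δv = 5817 + 5215 = 11032 m/s.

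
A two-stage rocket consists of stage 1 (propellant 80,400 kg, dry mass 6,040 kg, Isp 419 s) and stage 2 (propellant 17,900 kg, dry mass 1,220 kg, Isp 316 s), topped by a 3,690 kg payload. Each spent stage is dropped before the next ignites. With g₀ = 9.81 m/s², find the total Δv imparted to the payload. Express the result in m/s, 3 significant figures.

Δv ≈ 10200 m/s

Ignition mass of stage 1 = 80,400+6,040 + 17,900+1,220 + 3,690 = 109,250 kg.
Stage 1: m₀ = 109,250 kg, m_f = 109,250 − 80,400 = 28,850 kg; Δv = 419×9.81×ln(3.787) = 4110.4×1.3315 ≈ 5473 m/s.
Stage 2: m₀ = 22,810 kg, m_f = 22,810 − 17,900 = 4,910 kg; Δv = 316×9.81×ln(4.646) = 3100.0×1.5359 ≈ 4761 m/s.
Total Δv = 5473 + 4761 = 10234 m/s.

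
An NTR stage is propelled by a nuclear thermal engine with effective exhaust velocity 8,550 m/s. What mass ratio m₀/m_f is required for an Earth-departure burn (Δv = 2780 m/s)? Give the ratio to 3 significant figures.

m₀/m_f = exp(Δv / v_e) = exp(2780 / 8550.0) = exp(0.3251) = 1.3842.

mass ratio ≈ 1.38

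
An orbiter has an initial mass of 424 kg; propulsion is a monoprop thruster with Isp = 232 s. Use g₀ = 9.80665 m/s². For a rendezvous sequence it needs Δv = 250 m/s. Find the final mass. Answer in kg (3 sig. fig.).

v_e = Isp · g₀ = 232 × 9.80665 = 2275.1 m/s.
Rocket equation: m₀/m_f = exp(Δv / v_e) = exp(250 / 2275.1) = exp(0.1099) = 1.1161.
m_f = m₀ / 1.1161 = 424 / 1.1161 = 379.894 kg.

final mass ≈ 380 kg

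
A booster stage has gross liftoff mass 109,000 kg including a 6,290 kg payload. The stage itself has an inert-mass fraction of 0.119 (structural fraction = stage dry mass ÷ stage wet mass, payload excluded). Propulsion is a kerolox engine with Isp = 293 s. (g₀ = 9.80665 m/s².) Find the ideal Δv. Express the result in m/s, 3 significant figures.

Stage wet mass = m₀ − payload = 109,000 − 6,290 = 102,710 kg.
Stage dry mass = ε × stage wet mass = 0.119 × 102,710 = 12,222.5 kg.
Burnout mass m_f = stage dry + payload = 12,222.5 + 6,290 = 18,512.5 kg.
v_e = Isp · g₀ = 293 × 9.80665 = 2873.3 m/s.
Rocket equation: Δv = v_e · ln(109,000/18,512.5) = 2873.3 × ln(5.888) = 2873.3 × 1.7729 ≈ 5094 m/s.

Δv ≈ 5090 m/s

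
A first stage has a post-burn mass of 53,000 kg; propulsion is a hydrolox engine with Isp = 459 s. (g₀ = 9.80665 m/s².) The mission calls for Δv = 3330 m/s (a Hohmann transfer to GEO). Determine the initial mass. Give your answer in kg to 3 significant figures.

v_e = Isp · g₀ = 459 × 9.80665 = 4501.3 m/s.
By the Tsiolkovsky rocket equation, m₀/m_f = exp(Δv / v_e) = exp(3330 / 4501.3) = exp(0.7398) = 2.0955.
m₀ = m_f × 2.0955 = 53,000 × 2.0955 = 111,062 kg.

initial mass ≈ 111000 kg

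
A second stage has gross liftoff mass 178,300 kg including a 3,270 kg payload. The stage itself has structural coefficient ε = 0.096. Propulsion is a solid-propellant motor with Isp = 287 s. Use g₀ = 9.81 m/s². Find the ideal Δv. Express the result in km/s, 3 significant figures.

Stage wet mass = m₀ − payload = 178,300 − 3,270 = 175,030 kg.
Stage dry mass = ε × stage wet mass = 0.096 × 175,030 = 16,802.9 kg.
Burnout mass m_f = stage dry + payload = 16,802.9 + 3,270 = 20,072.9 kg.
v_e = Isp · g₀ = 287 × 9.81 = 2815.5 m/s.
Δv = v_e · ln(178,300/20,072.9) = 2815.5 × ln(8.883) = 2815.5 × 2.1841 ≈ 6149 m/s.

Δv ≈ 6.15 km/s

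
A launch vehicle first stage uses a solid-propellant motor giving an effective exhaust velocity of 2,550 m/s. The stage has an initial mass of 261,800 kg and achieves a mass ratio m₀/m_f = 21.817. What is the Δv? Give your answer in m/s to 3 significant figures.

Δv ≈ 7860 m/s

Using Δv = v_e ln(m₀/m_f): Δv = v_e · ln(21.817) = 2550.0 × 3.0827 ≈ 7860.9 m/s.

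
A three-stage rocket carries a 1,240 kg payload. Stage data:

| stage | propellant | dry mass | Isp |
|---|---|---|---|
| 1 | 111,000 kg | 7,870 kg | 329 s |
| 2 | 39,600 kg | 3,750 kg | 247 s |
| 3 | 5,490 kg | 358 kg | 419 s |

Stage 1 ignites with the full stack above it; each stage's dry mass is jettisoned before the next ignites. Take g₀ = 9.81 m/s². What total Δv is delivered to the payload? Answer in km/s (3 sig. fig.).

Ignition mass of stage 1 = 111,000+7,870 + 39,600+3,750 + 5,490+358 + 1,240 = 169,308 kg.
Stage 1: m₀ = 169,308 kg, m_f = 169,308 − 111,000 = 58,308 kg; Δv = 329×9.81×ln(2.904) = 3227.5×1.0660 ≈ 3440 m/s.
Stage 2: m₀ = 50,438 kg, m_f = 50,438 − 39,600 = 10,838 kg; Δv = 247×9.81×ln(4.654) = 2423.1×1.5377 ≈ 3726 m/s.
Stage 3: m₀ = 7,088 kg, m_f = 7,088 − 5,490 = 1,598 kg; Δv = 419×9.81×ln(4.436) = 4110.4×1.4897 ≈ 6123 m/s.
Total Δv = 3440 + 3726 + 6123 = 13289 m/s.

Δv ≈ 13.3 km/s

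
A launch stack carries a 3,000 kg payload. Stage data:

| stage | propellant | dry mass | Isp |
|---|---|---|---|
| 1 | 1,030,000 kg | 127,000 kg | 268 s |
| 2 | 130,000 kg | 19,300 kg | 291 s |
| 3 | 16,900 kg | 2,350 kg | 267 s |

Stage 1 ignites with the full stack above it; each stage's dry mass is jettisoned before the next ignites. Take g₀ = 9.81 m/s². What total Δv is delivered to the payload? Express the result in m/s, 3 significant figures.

Ignition mass of stage 1 = 1,030,000+127,000 + 130,000+19,300 + 16,900+2,350 + 3,000 = 1,328,550 kg.
Stage 1: m₀ = 1,328,550 kg, m_f = 1,328,550 − 1,030,000 = 298,550 kg; Δv = 268×9.81×ln(4.45) = 2629.1×1.4929 ≈ 3925 m/s.
Stage 2: m₀ = 171,550 kg, m_f = 171,550 − 130,000 = 41,550 kg; Δv = 291×9.81×ln(4.129) = 2854.7×1.4180 ≈ 4048 m/s.
Stage 3: m₀ = 22,250 kg, m_f = 22,250 − 16,900 = 5,350 kg; Δv = 267×9.81×ln(4.159) = 2619.3×1.4252 ≈ 3733 m/s.
Total Δv = 3925 + 4048 + 3733 = 11706 m/s.

Δv ≈ 11700 m/s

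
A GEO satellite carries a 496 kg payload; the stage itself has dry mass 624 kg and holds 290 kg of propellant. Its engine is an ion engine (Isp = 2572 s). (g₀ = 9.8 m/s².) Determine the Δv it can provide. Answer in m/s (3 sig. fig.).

v_e = Isp · g₀ = 2572 × 9.8 = 25205.6 m/s.
m₀ = payload + dry + propellant = 496 + 624 + 290 = 1,410 kg.
m_f = payload + dry = 496 + 624 = 1,120 kg.
Using Δv = v_e ln(m₀/m_f): Δv = v_e · ln(m₀/m_f) = 25205.6 × ln(1.259) = 25205.6 × 0.2303 ≈ 5803.9 m/s.

Δv ≈ 5800 m/s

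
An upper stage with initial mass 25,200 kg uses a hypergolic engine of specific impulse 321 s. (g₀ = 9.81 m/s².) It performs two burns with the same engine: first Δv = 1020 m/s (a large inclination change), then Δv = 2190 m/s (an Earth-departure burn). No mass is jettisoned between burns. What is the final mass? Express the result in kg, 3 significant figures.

v_e = Isp · g₀ = 321 × 9.81 = 3149.0 m/s.
After the first burn: m = 25200 × exp(−1020/3149.0) = 25200 × 0.72331 = 18,227.4 kg.
After the second burn: m = 18,227.4 × exp(−2190/3149.0) = 18,227.4 × 0.49885 = 9,092.74 kg.

final mass ≈ 9090 kg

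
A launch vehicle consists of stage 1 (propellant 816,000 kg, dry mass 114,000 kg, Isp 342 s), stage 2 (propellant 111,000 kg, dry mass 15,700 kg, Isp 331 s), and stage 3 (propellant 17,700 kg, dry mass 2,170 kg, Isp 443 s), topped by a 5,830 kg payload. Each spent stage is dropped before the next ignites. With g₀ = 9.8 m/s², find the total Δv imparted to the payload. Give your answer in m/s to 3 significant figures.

Ignition mass of stage 1 = 816,000+114,000 + 111,000+15,700 + 17,700+2,170 + 5,830 = 1,082,400 kg.
Stage 1: m₀ = 1,082,400 kg, m_f = 1,082,400 − 816,000 = 266,400 kg; Δv = 342×9.8×ln(4.063) = 3351.6×1.4019 ≈ 4699 m/s.
Stage 2: m₀ = 152,400 kg, m_f = 152,400 − 111,000 = 41,400 kg; Δv = 331×9.8×ln(3.681) = 3243.8×1.3032 ≈ 4227 m/s.
Stage 3: m₀ = 25,700 kg, m_f = 25,700 − 17,700 = 8,000 kg; Δv = 443×9.8×ln(3.212) = 4341.4×1.1670 ≈ 5067 m/s.
Total Δv = 4699 + 4227 + 5067 = 13993 m/s.

Δv ≈ 14000 m/s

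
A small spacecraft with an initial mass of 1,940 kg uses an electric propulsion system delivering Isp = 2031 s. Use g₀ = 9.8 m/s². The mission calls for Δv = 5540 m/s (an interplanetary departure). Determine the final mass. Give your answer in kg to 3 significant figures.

final mass ≈ 1470 kg

v_e = Isp · g₀ = 2031 × 9.8 = 19903.8 m/s.
m₀/m_f = exp(Δv / v_e) = exp(5540 / 19903.8) = exp(0.2783) = 1.3209.
m_f = m₀ / 1.3209 = 1,940 / 1.3209 = 1,468.7 kg.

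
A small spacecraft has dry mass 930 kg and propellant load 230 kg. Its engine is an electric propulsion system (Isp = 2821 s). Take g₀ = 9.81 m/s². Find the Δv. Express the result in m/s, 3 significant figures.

Δv ≈ 6120 m/s

v_e = Isp · g₀ = 2821 × 9.81 = 27674.0 m/s.
m₀ = m_dry + m_prop = 930 + 230 = 1,160 kg.
Δv = v_e · ln(m₀/m_f) = 27674.0 × ln(1.247) = 27674.0 × 0.2210 ≈ 6115.7 m/s.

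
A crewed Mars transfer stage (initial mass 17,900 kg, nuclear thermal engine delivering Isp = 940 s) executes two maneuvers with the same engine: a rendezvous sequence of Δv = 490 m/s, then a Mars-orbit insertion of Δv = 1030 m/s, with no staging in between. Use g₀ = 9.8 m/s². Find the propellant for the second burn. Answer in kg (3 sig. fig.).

v_e = Isp · g₀ = 940 × 9.8 = 9212.0 m/s.
After the first burn: m = 17900 × exp(−490/9212.0) = 17900 × 0.94820 = 16,972.8 kg.
After the second burn: m = 16,972.8 × exp(−1030/9212.0) = 16,972.8 × 0.89421 = 15,177.2 kg.
Second-burn propellant = 16,972.8 − 15,177.2 = 1,795.6 kg.

propellant for the second burn ≈ 1800 kg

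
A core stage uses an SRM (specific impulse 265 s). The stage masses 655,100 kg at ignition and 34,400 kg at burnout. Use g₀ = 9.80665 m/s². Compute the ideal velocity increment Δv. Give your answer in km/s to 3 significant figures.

v_e = Isp · g₀ = 265 × 9.80665 = 2598.8 m/s.
Rocket equation: Δv = v_e · ln(m₀/m_f) = 2598.8 × ln(19.04) = 2598.8 × 2.9467 ≈ 7657.9 m/s.

Δv ≈ 7.66 km/s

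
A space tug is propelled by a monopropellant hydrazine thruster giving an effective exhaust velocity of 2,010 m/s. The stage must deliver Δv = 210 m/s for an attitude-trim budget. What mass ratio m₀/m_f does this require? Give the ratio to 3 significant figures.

mass ratio ≈ 1.11

Rocket equation: m₀/m_f = exp(Δv / v_e) = exp(210 / 2010.0) = exp(0.1045) = 1.1101.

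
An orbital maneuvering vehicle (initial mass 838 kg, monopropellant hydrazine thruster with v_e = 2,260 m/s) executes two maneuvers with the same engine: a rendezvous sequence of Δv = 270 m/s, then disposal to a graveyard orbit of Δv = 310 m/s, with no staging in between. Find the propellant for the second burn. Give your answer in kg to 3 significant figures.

propellant for the second burn ≈ 95.3 kg

After the first burn: m = 838 × exp(−270/2260.0) = 838 × 0.88739 = 743.633 kg.
After the second burn: m = 743.633 × exp(−310/2260.0) = 743.633 × 0.87182 = 648.314 kg.
Second-burn propellant = 743.633 − 648.314 = 95.319 kg.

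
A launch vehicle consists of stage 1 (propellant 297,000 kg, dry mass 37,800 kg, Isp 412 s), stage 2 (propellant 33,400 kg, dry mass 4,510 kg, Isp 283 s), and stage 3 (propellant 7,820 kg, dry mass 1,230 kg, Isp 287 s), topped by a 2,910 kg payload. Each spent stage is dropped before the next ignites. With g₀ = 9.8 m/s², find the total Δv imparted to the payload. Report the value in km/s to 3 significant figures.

Ignition mass of stage 1 = 297,000+37,800 + 33,400+4,510 + 7,820+1,230 + 2,910 = 384,670 kg.
Stage 1: m₀ = 384,670 kg, m_f = 384,670 − 297,000 = 87,670 kg; Δv = 412×9.8×ln(4.388) = 4037.6×1.4788 ≈ 5971 m/s.
Stage 2: m₀ = 49,870 kg, m_f = 49,870 − 33,400 = 16,470 kg; Δv = 283×9.8×ln(3.028) = 2773.4×1.1079 ≈ 3073 m/s.
Stage 3: m₀ = 11,960 kg, m_f = 11,960 − 7,820 = 4,140 kg; Δv = 287×9.8×ln(2.889) = 2812.6×1.0609 ≈ 2984 m/s.
Total Δv = 5971 + 3073 + 2984 = 12028 m/s.

Δv ≈ 12.0 km/s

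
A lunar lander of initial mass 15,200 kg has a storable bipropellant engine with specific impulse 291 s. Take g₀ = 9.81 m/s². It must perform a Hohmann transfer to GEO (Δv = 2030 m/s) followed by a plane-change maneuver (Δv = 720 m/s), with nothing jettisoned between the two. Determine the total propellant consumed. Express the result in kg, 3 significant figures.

v_e = Isp · g₀ = 291 × 9.81 = 2854.7 m/s.
After the first burn: m = 15200 × exp(−2030/2854.7) = 15200 × 0.49110 = 7,464.72 kg.
After the second burn: m = 7,464.72 × exp(−720/2854.7) = 7,464.72 × 0.77708 = 5,800.68 kg.
Total propellant = m₀ − m_final = 15200 − 5,800.68 = 9,399.32 kg.

total propellant consumed ≈ 9400 kg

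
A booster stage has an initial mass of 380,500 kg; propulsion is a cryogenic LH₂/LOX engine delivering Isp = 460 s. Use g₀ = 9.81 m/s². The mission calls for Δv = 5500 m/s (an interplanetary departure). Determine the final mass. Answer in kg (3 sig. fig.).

final mass ≈ 112000 kg

v_e = Isp · g₀ = 460 × 9.81 = 4512.6 m/s.
From the ideal rocket equation, m₀/m_f = exp(Δv / v_e) = exp(5500 / 4512.6) = exp(1.2188) = 3.3832.
m_f = m₀ / 3.3832 = 380,500 / 3.3832 = 112,467 kg.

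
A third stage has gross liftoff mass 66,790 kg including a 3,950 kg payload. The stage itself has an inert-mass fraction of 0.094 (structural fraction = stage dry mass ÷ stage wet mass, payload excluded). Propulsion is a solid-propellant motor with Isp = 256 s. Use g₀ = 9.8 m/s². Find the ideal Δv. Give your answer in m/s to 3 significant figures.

Stage wet mass = m₀ − payload = 66,790 − 3,950 = 62,840 kg.
Stage dry mass = ε × stage wet mass = 0.094 × 62,840 = 5,906.96 kg.
Burnout mass m_f = stage dry + payload = 5,906.96 + 3,950 = 9,856.96 kg.
v_e = Isp · g₀ = 256 × 9.8 = 2508.8 m/s.
Δv = v_e · ln(66,790/9,856.96) = 2508.8 × ln(6.776) = 2508.8 × 1.9134 ≈ 4800 m/s.

Δv ≈ 4800 m/s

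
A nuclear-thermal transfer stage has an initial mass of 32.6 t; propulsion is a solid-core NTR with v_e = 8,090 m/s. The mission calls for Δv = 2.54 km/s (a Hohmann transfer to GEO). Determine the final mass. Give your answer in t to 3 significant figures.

From the ideal rocket equation, m₀/m_f = exp(Δv / v_e) = exp(2540 / 8090.0) = exp(0.3140) = 1.3688.
m_f = m₀ / 1.3688 = 32.6 / 1.3688 = 23.8165 t.

final mass ≈ 23.8 t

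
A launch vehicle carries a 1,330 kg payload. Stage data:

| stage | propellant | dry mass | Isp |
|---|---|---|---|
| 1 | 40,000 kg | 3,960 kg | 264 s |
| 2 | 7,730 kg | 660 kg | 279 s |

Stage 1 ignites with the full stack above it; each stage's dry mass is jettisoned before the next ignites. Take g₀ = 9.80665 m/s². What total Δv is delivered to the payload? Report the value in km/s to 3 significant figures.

Ignition mass of stage 1 = 40,000+3,960 + 7,730+660 + 1,330 = 53,680 kg.
Stage 1: m₀ = 53,680 kg, m_f = 53,680 − 40,000 = 13,680 kg; Δv = 264×9.80665×ln(3.924) = 2589.0×1.3671 ≈ 3539 m/s.
Stage 2: m₀ = 9,720 kg, m_f = 9,720 − 7,730 = 1,990 kg; Δv = 279×9.80665×ln(4.884) = 2736.1×1.5861 ≈ 4340 m/s.
Total Δv = 3539 + 4340 = 7879 m/s.

Δv ≈ 7.88 km/s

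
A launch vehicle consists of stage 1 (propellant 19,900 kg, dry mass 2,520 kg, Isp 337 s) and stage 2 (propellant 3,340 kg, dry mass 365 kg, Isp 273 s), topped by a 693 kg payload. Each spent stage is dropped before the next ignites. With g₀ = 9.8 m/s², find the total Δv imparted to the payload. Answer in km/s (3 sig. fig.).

Ignition mass of stage 1 = 19,900+2,520 + 3,340+365 + 693 = 26,818 kg.
Stage 1: m₀ = 26,818 kg, m_f = 26,818 − 19,900 = 6,918 kg; Δv = 337×9.8×ln(3.877) = 3302.6×1.3549 ≈ 4475 m/s.
Stage 2: m₀ = 4,398 kg, m_f = 4,398 − 3,340 = 1,058 kg; Δv = 273×9.8×ln(4.157) = 2675.4×1.4248 ≈ 3812 m/s.
Total Δv = 4475 + 3812 = 8287 m/s.

Δv ≈ 8.29 km/s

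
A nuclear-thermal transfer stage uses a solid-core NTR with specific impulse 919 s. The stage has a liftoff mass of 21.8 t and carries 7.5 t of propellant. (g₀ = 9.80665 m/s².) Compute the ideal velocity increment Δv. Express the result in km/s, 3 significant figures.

Δv ≈ 3.80 km/s

v_e = Isp · g₀ = 919 × 9.80665 = 9012.3 m/s.
m_f = m₀ − m_prop = 21.8 − 7.5 = 14.3 t.
Δv = v_e · ln(m₀/m_f) = 9012.3 × ln(1.524) = 9012.3 × 0.4217 ≈ 3800.0 m/s.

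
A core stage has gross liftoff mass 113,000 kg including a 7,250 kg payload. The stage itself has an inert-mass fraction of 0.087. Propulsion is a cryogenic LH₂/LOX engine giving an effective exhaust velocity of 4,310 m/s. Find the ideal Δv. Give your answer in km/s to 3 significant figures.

Stage wet mass = m₀ − payload = 113,000 − 7,250 = 105,750 kg.
Stage dry mass = ε × stage wet mass = 0.087 × 105,750 = 9,200.25 kg.
Burnout mass m_f = stage dry + payload = 9,200.25 + 7,250 = 16,450.25 kg.
Δv = v_e · ln(113,000/16,450.25) = 4310.0 × ln(6.869) = 4310.0 × 1.9270 ≈ 8306 m/s.

Δv ≈ 8.31 km/s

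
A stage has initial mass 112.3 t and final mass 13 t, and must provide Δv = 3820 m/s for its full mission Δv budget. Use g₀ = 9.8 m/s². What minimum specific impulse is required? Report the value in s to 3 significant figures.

ln(m₀/m_f) = ln(112300/13000) = ln(8.638) = 2.1562.
By the Tsiolkovsky rocket equation, v_e = Δv / ln(m₀/m_f) = 3820 / 2.1562 = 1771.6 m/s.
Isp = v_e / g₀ = 1771.6 / 9.8 = 180.8 s.

Isp ≈ 181 s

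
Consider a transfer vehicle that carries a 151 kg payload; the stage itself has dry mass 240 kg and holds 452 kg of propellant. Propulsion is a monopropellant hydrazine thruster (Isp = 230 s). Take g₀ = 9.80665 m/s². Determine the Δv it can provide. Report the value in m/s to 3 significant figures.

Δv ≈ 1730 m/s

v_e = Isp · g₀ = 230 × 9.80665 = 2255.5 m/s.
m₀ = payload + dry + propellant = 151 + 240 + 452 = 843 kg.
m_f = payload + dry = 151 + 240 = 391 kg.
From the ideal rocket equation, Δv = v_e · ln(m₀/m_f) = 2255.5 × ln(2.156) = 2255.5 × 0.7683 ≈ 1732.8 m/s.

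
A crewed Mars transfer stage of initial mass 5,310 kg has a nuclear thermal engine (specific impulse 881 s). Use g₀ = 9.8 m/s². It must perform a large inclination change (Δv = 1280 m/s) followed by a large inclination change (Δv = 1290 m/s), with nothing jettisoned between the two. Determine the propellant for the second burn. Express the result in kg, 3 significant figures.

propellant for the second burn ≈ 635 kg

v_e = Isp · g₀ = 881 × 9.8 = 8633.8 m/s.
After the first burn: m = 5310 × exp(−1280/8633.8) = 5310 × 0.86221 = 4,578.34 kg.
After the second burn: m = 4,578.34 × exp(−1290/8633.8) = 4,578.34 × 0.86121 = 3,942.91 kg.
Second-burn propellant = 4,578.34 − 3,942.91 = 635.43 kg.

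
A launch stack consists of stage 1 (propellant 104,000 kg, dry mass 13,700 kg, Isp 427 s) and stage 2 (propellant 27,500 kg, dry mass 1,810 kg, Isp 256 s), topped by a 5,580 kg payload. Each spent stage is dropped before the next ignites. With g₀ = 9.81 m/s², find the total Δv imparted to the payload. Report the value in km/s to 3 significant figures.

Ignition mass of stage 1 = 104,000+13,700 + 27,500+1,810 + 5,580 = 152,590 kg.
Stage 1: m₀ = 152,590 kg, m_f = 152,590 − 104,000 = 48,590 kg; Δv = 427×9.81×ln(3.14) = 4188.9×1.1443 ≈ 4793 m/s.
Stage 2: m₀ = 34,890 kg, m_f = 34,890 − 27,500 = 7,390 kg; Δv = 256×9.81×ln(4.721) = 2511.4×1.5521 ≈ 3898 m/s.
Total Δv = 4793 + 3898 = 8691 m/s.

Δv ≈ 8.69 km/s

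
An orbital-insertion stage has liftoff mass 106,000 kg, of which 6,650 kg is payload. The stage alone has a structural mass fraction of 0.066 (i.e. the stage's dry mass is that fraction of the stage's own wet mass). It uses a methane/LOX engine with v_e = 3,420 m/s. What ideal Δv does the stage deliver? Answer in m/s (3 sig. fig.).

Δv ≈ 7120 m/s

Stage wet mass = m₀ − payload = 106,000 − 6,650 = 99,350 kg.
Stage dry mass = ε × stage wet mass = 0.066 × 99,350 = 6,557.1 kg.
Burnout mass m_f = stage dry + payload = 6,557.1 + 6,650 = 13,207.1 kg.
Rocket equation: Δv = v_e · ln(106,000/13,207.1) = 3420.0 × ln(8.026) = 3420.0 × 2.0827 ≈ 7123 m/s.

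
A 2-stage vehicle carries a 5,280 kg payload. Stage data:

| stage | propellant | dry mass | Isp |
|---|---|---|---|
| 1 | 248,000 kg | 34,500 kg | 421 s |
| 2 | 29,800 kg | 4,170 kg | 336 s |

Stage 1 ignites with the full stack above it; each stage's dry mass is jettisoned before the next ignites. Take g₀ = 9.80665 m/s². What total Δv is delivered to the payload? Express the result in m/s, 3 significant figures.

Δv ≈ 10800 m/s

Ignition mass of stage 1 = 248,000+34,500 + 29,800+4,170 + 5,280 = 321,750 kg.
Stage 1: m₀ = 321,750 kg, m_f = 321,750 − 248,000 = 73,750 kg; Δv = 421×9.80665×ln(4.363) = 4128.6×1.4731 ≈ 6082 m/s.
Stage 2: m₀ = 39,250 kg, m_f = 39,250 − 29,800 = 9,450 kg; Δv = 336×9.80665×ln(4.153) = 3295.0×1.4239 ≈ 4692 m/s.
Total Δv = 6082 + 4692 = 10774 m/s.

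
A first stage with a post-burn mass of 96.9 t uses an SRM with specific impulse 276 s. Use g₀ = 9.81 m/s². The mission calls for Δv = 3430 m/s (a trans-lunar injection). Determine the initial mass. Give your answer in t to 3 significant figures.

initial mass ≈ 344 t

v_e = Isp · g₀ = 276 × 9.81 = 2707.6 m/s.
By the Tsiolkovsky rocket equation, m₀/m_f = exp(Δv / v_e) = exp(3430 / 2707.6) = exp(1.2668) = 3.5496.
m₀ = m_f × 3.5496 = 96.9 × 3.5496 = 343.956 t.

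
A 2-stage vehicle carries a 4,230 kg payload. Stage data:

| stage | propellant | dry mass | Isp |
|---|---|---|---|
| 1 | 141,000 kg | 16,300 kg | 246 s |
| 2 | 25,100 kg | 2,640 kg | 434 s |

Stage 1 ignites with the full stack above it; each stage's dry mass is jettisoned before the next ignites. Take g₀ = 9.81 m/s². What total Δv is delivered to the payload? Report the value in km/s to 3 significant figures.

Δv ≈ 9.84 km/s

Ignition mass of stage 1 = 141,000+16,300 + 25,100+2,640 + 4,230 = 189,270 kg.
Stage 1: m₀ = 189,270 kg, m_f = 189,270 − 141,000 = 48,270 kg; Δv = 246×9.81×ln(3.921) = 2413.3×1.3664 ≈ 3297 m/s.
Stage 2: m₀ = 31,970 kg, m_f = 31,970 − 25,100 = 6,870 kg; Δv = 434×9.81×ln(4.654) = 4257.5×1.5376 ≈ 6547 m/s.
Total Δv = 3297 + 6547 = 9844 m/s.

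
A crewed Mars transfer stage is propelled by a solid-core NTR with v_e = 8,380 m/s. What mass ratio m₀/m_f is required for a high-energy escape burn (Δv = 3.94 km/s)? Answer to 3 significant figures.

mass ratio ≈ 1.60

By the Tsiolkovsky rocket equation, m₀/m_f = exp(Δv / v_e) = exp(3940 / 8380.0) = exp(0.4702) = 1.6003.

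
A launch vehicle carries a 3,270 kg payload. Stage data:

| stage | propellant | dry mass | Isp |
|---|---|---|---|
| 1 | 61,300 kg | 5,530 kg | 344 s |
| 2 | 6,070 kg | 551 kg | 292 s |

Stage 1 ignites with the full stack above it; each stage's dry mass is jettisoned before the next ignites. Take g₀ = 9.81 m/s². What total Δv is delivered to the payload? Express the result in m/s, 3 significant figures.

Δv ≈ 8140 m/s

Ignition mass of stage 1 = 61,300+5,530 + 6,070+551 + 3,270 = 76,721 kg.
Stage 1: m₀ = 76,721 kg, m_f = 76,721 − 61,300 = 15,421 kg; Δv = 344×9.81×ln(4.975) = 3374.6×1.6044 ≈ 5414 m/s.
Stage 2: m₀ = 9,891 kg, m_f = 9,891 − 6,070 = 3,821 kg; Δv = 292×9.81×ln(2.589) = 2864.5×0.9511 ≈ 2724 m/s.
Total Δv = 5414 + 2724 = 8138 m/s.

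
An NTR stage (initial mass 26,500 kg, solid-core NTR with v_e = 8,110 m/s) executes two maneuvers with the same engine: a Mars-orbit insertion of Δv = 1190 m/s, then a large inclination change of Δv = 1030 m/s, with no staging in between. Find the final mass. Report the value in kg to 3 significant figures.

After the first burn: m = 26500 × exp(−1190/8110.0) = 26500 × 0.86353 = 22,883.5 kg.
After the second burn: m = 22,883.5 × exp(−1030/8110.0) = 22,883.5 × 0.88073 = 20,154.2 kg.

final mass ≈ 20200 kg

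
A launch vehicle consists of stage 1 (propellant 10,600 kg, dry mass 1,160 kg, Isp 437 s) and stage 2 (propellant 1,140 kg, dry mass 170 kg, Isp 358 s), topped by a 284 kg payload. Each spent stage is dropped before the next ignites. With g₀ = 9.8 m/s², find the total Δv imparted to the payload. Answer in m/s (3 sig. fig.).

Δv ≈ 11200 m/s

Ignition mass of stage 1 = 10,600+1,160 + 1,140+170 + 284 = 13,354 kg.
Stage 1: m₀ = 13,354 kg, m_f = 13,354 − 10,600 = 2,754 kg; Δv = 437×9.8×ln(4.849) = 4282.6×1.5788 ≈ 6761 m/s.
Stage 2: m₀ = 1,594 kg, m_f = 1,594 − 1,140 = 454 kg; Δv = 358×9.8×ln(3.511) = 3508.4×1.2559 ≈ 4406 m/s.
Total Δv = 6761 + 4406 = 11167 m/s.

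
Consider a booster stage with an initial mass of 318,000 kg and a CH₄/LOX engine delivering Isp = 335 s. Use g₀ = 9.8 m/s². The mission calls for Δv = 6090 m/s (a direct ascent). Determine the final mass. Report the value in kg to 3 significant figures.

v_e = Isp · g₀ = 335 × 9.8 = 3283.0 m/s.
Using Δv = v_e ln(m₀/m_f): m₀/m_f = exp(Δv / v_e) = exp(6090 / 3283.0) = exp(1.8550) = 6.3918.
m_f = m₀ / 6.3918 = 318,000 / 6.3918 = 49,751.2 kg.

final mass ≈ 49800 kg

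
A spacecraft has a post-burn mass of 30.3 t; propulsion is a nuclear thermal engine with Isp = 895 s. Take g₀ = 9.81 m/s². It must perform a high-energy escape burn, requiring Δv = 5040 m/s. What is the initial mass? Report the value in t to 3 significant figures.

initial mass ≈ 53.8 t

v_e = Isp · g₀ = 895 × 9.81 = 8780.0 m/s.
By the Tsiolkovsky rocket equation, m₀/m_f = exp(Δv / v_e) = exp(5040 / 8780.0) = exp(0.5740) = 1.7754.
m₀ = m_f × 1.7754 = 30.3 × 1.7754 = 53.7946 t.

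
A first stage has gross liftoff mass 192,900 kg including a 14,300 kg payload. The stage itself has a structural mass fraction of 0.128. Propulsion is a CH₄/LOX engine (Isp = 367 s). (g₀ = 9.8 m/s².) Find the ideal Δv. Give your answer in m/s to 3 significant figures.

Δv ≈ 5920 m/s

Stage wet mass = m₀ − payload = 192,900 − 14,300 = 178,600 kg.
Stage dry mass = ε × stage wet mass = 0.128 × 178,600 = 22,860.8 kg.
Burnout mass m_f = stage dry + payload = 22,860.8 + 14,300 = 37,160.8 kg.
v_e = Isp · g₀ = 367 × 9.8 = 3596.6 m/s.
From the ideal rocket equation, Δv = v_e · ln(192,900/37,160.8) = 3596.6 × ln(5.191) = 3596.6 × 1.6469 ≈ 5923 m/s.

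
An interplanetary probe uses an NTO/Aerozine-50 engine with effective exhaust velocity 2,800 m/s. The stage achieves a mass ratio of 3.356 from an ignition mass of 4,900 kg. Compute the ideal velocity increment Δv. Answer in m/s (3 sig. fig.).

Δv ≈ 3390 m/s

Rocket equation: Δv = v_e · ln(3.356) = 2800.0 × 1.2107 ≈ 3390.1 m/s.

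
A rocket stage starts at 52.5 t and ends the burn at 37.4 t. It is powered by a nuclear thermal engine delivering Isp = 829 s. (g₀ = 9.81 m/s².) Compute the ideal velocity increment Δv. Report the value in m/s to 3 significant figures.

Δv ≈ 2760 m/s

v_e = Isp · g₀ = 829 × 9.81 = 8132.5 m/s.
Rocket equation: Δv = v_e · ln(m₀/m_f) = 8132.5 × ln(1.404) = 8132.5 × 0.3391 ≈ 2758.1 m/s.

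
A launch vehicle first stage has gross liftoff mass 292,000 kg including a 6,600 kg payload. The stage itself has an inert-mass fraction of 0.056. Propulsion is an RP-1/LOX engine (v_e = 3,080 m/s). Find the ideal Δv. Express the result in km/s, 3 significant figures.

Stage wet mass = m₀ − payload = 292,000 − 6,600 = 285,400 kg.
Stage dry mass = ε × stage wet mass = 0.056 × 285,400 = 15,982.4 kg.
Burnout mass m_f = stage dry + payload = 15,982.4 + 6,600 = 22,582.4 kg.
Δv = v_e · ln(292,000/22,582.4) = 3080.0 × ln(12.93) = 3080.0 × 2.5596 ≈ 7884 m/s.

Δv ≈ 7.88 km/s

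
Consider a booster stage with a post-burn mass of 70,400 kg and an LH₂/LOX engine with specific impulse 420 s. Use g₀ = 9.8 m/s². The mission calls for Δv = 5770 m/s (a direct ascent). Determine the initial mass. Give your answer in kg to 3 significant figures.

initial mass ≈ 286000 kg

v_e = Isp · g₀ = 420 × 9.8 = 4116.0 m/s.
m₀/m_f = exp(Δv / v_e) = exp(5770 / 4116.0) = exp(1.4018) = 4.0627.
m₀ = m_f × 4.0627 = 70,400 × 4.0627 = 286,014 kg.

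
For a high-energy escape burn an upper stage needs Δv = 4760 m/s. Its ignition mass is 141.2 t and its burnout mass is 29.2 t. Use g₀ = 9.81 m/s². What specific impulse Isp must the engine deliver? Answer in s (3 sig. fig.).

Isp ≈ 308 s

ln(m₀/m_f) = ln(141200/29200) = ln(4.836) = 1.5760.
v_e = Δv / ln(m₀/m_f) = 4760 / 1.5760 = 3020.3 m/s.
Isp = v_e / g₀ = 3020.3 / 9.81 = 307.9 s.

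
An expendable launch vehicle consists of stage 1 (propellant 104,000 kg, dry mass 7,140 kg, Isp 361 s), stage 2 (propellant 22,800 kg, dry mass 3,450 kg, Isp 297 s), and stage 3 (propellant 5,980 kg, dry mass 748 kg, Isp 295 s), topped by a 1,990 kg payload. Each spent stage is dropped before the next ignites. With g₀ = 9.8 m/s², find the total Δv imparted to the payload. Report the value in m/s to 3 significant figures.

Ignition mass of stage 1 = 104,000+7,140 + 22,800+3,450 + 5,980+748 + 1,990 = 146,108 kg.
Stage 1: m₀ = 146,108 kg, m_f = 146,108 − 104,000 = 42,108 kg; Δv = 361×9.8×ln(3.47) = 3537.8×1.2441 ≈ 4401 m/s.
Stage 2: m₀ = 34,968 kg, m_f = 34,968 − 22,800 = 12,168 kg; Δv = 297×9.8×ln(2.874) = 2910.6×1.0556 ≈ 3072 m/s.
Stage 3: m₀ = 8,718 kg, m_f = 8,718 − 5,980 = 2,738 kg; Δv = 295×9.8×ln(3.184) = 2891.0×1.1582 ≈ 3348 m/s.
Total Δv = 4401 + 3072 + 3348 = 10821 m/s.

Δv ≈ 10800 m/s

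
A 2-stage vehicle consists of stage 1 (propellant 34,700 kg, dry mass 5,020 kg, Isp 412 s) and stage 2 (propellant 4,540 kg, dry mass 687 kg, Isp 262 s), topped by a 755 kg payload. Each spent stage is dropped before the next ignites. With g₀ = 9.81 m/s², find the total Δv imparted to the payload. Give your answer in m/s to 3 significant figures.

Δv ≈ 9410 m/s

Ignition mass of stage 1 = 34,700+5,020 + 4,540+687 + 755 = 45,702 kg.
Stage 1: m₀ = 45,702 kg, m_f = 45,702 − 34,700 = 11,002 kg; Δv = 412×9.81×ln(4.154) = 4041.7×1.4241 ≈ 5756 m/s.
Stage 2: m₀ = 5,982 kg, m_f = 5,982 − 4,540 = 1,442 kg; Δv = 262×9.81×ln(4.148) = 2570.2×1.4227 ≈ 3657 m/s.
Total Δv = 5756 + 3657 = 9413 m/s.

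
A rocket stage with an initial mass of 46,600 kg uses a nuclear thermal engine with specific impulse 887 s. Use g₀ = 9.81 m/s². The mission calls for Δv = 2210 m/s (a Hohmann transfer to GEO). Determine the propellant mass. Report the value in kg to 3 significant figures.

propellant mass ≈ 10500 kg

v_e = Isp · g₀ = 887 × 9.81 = 8701.5 m/s.
Rocket equation: m₀/m_f = exp(Δv / v_e) = exp(2210 / 8701.5) = exp(0.2540) = 1.2891.
m_f = 46,600 / 1.2891 = 36,149.3 kg, so propellant = m₀ − m_f = 46,600 − 36,149.3 = 10,450.7 kg.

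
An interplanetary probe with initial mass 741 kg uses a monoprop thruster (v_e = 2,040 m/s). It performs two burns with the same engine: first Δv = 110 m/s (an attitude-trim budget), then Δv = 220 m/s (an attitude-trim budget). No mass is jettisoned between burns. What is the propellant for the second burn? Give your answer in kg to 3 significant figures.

propellant for the second burn ≈ 71.8 kg

After the first burn: m = 741 × exp(−110/2040.0) = 741 × 0.94751 = 702.105 kg.
After the second burn: m = 702.105 × exp(−220/2040.0) = 702.105 × 0.89777 = 630.329 kg.
Second-burn propellant = 702.105 − 630.329 = 71.776 kg.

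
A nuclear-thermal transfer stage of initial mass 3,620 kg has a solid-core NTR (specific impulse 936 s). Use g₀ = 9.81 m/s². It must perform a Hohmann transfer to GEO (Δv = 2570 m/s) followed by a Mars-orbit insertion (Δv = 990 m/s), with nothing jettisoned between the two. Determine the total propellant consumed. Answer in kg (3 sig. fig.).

v_e = Isp · g₀ = 936 × 9.81 = 9182.2 m/s.
After the first burn: m = 3620 × exp(−2570/9182.2) = 3620 × 0.75587 = 2,736.25 kg.
After the second burn: m = 2,736.25 × exp(−990/9182.2) = 2,736.25 × 0.89779 = 2,456.58 kg.
Total propellant = m₀ − m_final = 3620 − 2,456.58 = 1,163.42 kg.

total propellant consumed ≈ 1160 kg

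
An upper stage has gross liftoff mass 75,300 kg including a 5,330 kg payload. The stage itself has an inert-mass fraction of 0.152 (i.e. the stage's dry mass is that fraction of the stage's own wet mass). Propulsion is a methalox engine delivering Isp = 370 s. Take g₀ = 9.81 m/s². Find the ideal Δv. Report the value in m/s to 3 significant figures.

Δv ≈ 5630 m/s

Stage wet mass = m₀ − payload = 75,300 − 5,330 = 69,970 kg.
Stage dry mass = ε × stage wet mass = 0.152 × 69,970 = 10,635.4 kg.
Burnout mass m_f = stage dry + payload = 10,635.4 + 5,330 = 15,965.4 kg.
v_e = Isp · g₀ = 370 × 9.81 = 3629.7 m/s.
By the Tsiolkovsky rocket equation, Δv = v_e · ln(75,300/15,965.4) = 3629.7 × ln(4.716) = 3629.7 × 1.5511 ≈ 5630 m/s.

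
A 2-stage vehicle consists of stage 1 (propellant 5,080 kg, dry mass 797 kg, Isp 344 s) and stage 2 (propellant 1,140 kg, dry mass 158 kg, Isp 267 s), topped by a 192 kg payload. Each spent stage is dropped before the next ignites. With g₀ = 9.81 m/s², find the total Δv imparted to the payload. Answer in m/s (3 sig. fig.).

Ignition mass of stage 1 = 5,080+797 + 1,140+158 + 192 = 7,367 kg.
Stage 1: m₀ = 7,367 kg, m_f = 7,367 − 5,080 = 2,287 kg; Δv = 344×9.81×ln(3.221) = 3374.6×1.1698 ≈ 3948 m/s.
Stage 2: m₀ = 1,490 kg, m_f = 1,490 − 1,140 = 350 kg; Δv = 267×9.81×ln(4.257) = 2619.3×1.4486 ≈ 3794 m/s.
Total Δv = 3948 + 3794 = 7742 m/s.

Δv ≈ 7740 m/s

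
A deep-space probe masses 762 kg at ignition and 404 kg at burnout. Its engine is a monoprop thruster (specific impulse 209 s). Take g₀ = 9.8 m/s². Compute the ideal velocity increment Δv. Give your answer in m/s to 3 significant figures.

v_e = Isp · g₀ = 209 × 9.8 = 2048.2 m/s.
Using Δv = v_e ln(m₀/m_f): Δv = v_e · ln(m₀/m_f) = 2048.2 × ln(1.886) = 2048.2 × 0.6345 ≈ 1299.6 m/s.

Δv ≈ 1300 m/s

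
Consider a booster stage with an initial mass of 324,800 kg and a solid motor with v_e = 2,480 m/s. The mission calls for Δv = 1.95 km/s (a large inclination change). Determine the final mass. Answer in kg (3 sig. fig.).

Rocket equation: m₀/m_f = exp(Δv / v_e) = exp(1950 / 2480.0) = exp(0.7863) = 2.1952.
m_f = m₀ / 2.1952 = 324,800 / 2.1952 = 147,959 kg.

final mass ≈ 148000 kg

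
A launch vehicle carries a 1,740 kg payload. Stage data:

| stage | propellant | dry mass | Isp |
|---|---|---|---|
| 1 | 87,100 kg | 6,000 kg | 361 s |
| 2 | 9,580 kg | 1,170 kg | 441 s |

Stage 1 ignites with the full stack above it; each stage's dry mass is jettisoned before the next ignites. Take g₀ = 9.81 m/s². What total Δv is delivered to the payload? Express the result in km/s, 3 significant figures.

Ignition mass of stage 1 = 87,100+6,000 + 9,580+1,170 + 1,740 = 105,590 kg.
Stage 1: m₀ = 105,590 kg, m_f = 105,590 − 87,100 = 18,490 kg; Δv = 361×9.81×ln(5.711) = 3541.4×1.7423 ≈ 6170 m/s.
Stage 2: m₀ = 12,490 kg, m_f = 12,490 − 9,580 = 2,910 kg; Δv = 441×9.81×ln(4.292) = 4326.2×1.4568 ≈ 6302 m/s.
Total Δv = 6170 + 6302 = 12472 m/s.

Δv ≈ 12.5 km/s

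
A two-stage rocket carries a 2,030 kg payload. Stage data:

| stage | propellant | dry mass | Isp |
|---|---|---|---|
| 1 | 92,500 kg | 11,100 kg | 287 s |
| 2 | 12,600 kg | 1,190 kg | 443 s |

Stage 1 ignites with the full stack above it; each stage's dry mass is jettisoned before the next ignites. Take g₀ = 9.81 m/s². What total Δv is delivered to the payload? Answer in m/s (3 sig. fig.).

Ignition mass of stage 1 = 92,500+11,100 + 12,600+1,190 + 2,030 = 119,420 kg.
Stage 1: m₀ = 119,420 kg, m_f = 119,420 − 92,500 = 26,920 kg; Δv = 287×9.81×ln(4.436) = 2815.5×1.4898 ≈ 4194 m/s.
Stage 2: m₀ = 15,820 kg, m_f = 15,820 − 12,600 = 3,220 kg; Δv = 443×9.81×ln(4.913) = 4345.8×1.5919 ≈ 6918 m/s.
Total Δv = 4194 + 6918 = 11112 m/s.

Δv ≈ 11100 m/s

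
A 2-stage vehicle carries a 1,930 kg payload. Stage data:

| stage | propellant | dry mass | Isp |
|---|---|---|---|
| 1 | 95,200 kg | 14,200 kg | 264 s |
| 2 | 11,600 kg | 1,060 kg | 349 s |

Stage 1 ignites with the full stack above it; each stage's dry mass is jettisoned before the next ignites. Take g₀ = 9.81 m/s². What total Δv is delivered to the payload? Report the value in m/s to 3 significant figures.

Ignition mass of stage 1 = 95,200+14,200 + 11,600+1,060 + 1,930 = 123,990 kg.
Stage 1: m₀ = 123,990 kg, m_f = 123,990 − 95,200 = 28,790 kg; Δv = 264×9.81×ln(4.307) = 2589.8×1.4602 ≈ 3782 m/s.
Stage 2: m₀ = 14,590 kg, m_f = 14,590 − 11,600 = 2,990 kg; Δv = 349×9.81×ln(4.88) = 3423.7×1.5851 ≈ 5427 m/s.
Total Δv = 3782 + 5427 = 9209 m/s.

Δv ≈ 9210 m/s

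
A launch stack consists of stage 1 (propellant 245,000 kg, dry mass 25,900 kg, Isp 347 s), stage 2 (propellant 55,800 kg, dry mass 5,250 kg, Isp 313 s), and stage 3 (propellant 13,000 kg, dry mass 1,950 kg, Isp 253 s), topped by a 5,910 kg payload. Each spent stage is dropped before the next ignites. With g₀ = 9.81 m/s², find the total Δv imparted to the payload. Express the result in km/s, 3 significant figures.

Ignition mass of stage 1 = 245,000+25,900 + 55,800+5,250 + 13,000+1,950 + 5,910 = 352,810 kg.
Stage 1: m₀ = 352,810 kg, m_f = 352,810 − 245,000 = 107,810 kg; Δv = 347×9.81×ln(3.273) = 3404.1×1.1856 ≈ 4036 m/s.
Stage 2: m₀ = 81,910 kg, m_f = 81,910 − 55,800 = 26,110 kg; Δv = 313×9.81×ln(3.137) = 3070.5×1.1433 ≈ 3511 m/s.
Stage 3: m₀ = 20,860 kg, m_f = 20,860 − 13,000 = 7,860 kg; Δv = 253×9.81×ln(2.654) = 2481.9×0.9760 ≈ 2422 m/s.
Total Δv = 4036 + 3511 + 2422 = 9969 m/s.

Δv ≈ 9.97 km/s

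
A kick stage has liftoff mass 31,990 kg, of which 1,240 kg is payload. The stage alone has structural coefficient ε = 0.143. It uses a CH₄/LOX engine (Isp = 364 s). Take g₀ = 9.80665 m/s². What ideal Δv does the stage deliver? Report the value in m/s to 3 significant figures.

Stage wet mass = m₀ − payload = 31,990 − 1,240 = 30,750 kg.
Stage dry mass = ε × stage wet mass = 0.143 × 30,750 = 4,397.25 kg.
Burnout mass m_f = stage dry + payload = 4,397.25 + 1,240 = 5,637.25 kg.
v_e = Isp · g₀ = 364 × 9.80665 = 3569.6 m/s.
From the ideal rocket equation, Δv = v_e · ln(31,990/5,637.25) = 3569.6 × ln(5.675) = 3569.6 × 1.7360 ≈ 6197 m/s.

Δv ≈ 6200 m/s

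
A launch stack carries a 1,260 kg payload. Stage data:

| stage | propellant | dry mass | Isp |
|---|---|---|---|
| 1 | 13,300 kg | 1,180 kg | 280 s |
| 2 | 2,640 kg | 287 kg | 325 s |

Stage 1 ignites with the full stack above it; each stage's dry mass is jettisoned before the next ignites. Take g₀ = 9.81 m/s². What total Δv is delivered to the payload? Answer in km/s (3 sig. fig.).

Ignition mass of stage 1 = 13,300+1,180 + 2,640+287 + 1,260 = 18,667 kg.
Stage 1: m₀ = 18,667 kg, m_f = 18,667 − 13,300 = 5,367 kg; Δv = 280×9.81×ln(3.478) = 2746.8×1.2465 ≈ 3424 m/s.
Stage 2: m₀ = 4,187 kg, m_f = 4,187 − 2,640 = 1,547 kg; Δv = 325×9.81×ln(2.707) = 3188.2×0.9957 ≈ 3174 m/s.
Total Δv = 3424 + 3174 = 6598 m/s.

Δv ≈ 6.60 km/s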